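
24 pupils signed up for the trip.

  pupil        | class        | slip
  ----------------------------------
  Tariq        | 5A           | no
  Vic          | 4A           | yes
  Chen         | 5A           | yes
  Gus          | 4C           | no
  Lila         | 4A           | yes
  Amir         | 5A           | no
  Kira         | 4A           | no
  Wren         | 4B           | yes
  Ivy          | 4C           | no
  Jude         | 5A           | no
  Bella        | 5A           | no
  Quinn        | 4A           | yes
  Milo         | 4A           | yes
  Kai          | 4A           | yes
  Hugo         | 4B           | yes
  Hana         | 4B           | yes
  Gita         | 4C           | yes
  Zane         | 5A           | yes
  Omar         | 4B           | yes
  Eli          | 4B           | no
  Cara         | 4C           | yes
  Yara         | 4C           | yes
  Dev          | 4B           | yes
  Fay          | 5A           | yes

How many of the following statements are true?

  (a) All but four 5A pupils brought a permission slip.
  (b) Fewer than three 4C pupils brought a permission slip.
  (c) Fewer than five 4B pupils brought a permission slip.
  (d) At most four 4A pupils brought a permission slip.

(a) 5A: |A| = 7, |A ∩ B| = 3; needs |A ∖ B| = 4 — true.
(b) 4C: |A| = 5, |A ∩ B| = 3; needs |A ∩ B| < 3 — false.
(c) 4B: |A| = 6, |A ∩ B| = 5; needs |A ∩ B| < 5 — false.
(d) 4A: |A| = 6, |A ∩ B| = 5; needs |A ∩ B| ≤ 4 — false.

1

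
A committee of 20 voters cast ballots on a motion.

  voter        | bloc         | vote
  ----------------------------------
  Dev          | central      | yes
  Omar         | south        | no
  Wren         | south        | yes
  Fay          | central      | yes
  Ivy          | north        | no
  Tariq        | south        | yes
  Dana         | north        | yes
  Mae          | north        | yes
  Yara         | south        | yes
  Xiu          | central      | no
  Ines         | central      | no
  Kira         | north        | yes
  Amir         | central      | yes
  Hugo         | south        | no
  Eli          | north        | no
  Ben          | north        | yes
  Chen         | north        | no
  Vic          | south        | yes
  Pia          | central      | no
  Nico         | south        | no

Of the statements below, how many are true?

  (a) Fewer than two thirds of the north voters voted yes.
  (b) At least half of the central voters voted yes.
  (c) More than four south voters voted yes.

(a) north: |A| = 7, |A ∩ B| = 4; needs |A ∩ B| / |A| < 2/3 — true.
(b) central: |A| = 6, |A ∩ B| = 3; needs |A ∩ B| ≥ |A ∖ B| — true.
(c) south: |A| = 7, |A ∩ B| = 4; needs |A ∩ B| > 4 — false.

2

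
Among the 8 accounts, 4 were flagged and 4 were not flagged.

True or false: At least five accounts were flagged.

False

'At least five accounts were flagged' holds iff |A ∩ B| ≥ 5.
|A| = 8, |A ∩ B| = 4, |A ∖ B| = 4.
|A ∩ B| = 4, so the statement is false.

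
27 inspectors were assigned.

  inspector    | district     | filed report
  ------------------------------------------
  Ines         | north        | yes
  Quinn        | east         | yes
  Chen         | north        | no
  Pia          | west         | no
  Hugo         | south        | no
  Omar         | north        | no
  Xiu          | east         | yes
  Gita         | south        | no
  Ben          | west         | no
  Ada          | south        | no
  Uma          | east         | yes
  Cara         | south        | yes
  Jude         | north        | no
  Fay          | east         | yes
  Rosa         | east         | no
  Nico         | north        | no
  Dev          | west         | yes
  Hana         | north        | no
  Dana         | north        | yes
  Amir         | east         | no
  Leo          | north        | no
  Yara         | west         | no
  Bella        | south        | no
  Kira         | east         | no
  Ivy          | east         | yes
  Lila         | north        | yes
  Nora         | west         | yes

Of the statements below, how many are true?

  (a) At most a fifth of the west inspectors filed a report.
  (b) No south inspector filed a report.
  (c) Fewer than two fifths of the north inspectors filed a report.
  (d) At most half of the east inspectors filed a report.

1

(a) west: |A| = 5, |A ∩ B| = 2; needs |A ∩ B| / |A| ≤ 1/5 — false.
(b) south: |A| = 5, |A ∩ B| = 1; needs A ∩ B = ∅ (|A ∩ B| = 0) — false.
(c) north: |A| = 9, |A ∩ B| = 3; needs |A ∩ B| / |A| < 2/5 — true.
(d) east: |A| = 8, |A ∩ B| = 5; needs |A ∩ B| ≤ |A ∖ B| — false.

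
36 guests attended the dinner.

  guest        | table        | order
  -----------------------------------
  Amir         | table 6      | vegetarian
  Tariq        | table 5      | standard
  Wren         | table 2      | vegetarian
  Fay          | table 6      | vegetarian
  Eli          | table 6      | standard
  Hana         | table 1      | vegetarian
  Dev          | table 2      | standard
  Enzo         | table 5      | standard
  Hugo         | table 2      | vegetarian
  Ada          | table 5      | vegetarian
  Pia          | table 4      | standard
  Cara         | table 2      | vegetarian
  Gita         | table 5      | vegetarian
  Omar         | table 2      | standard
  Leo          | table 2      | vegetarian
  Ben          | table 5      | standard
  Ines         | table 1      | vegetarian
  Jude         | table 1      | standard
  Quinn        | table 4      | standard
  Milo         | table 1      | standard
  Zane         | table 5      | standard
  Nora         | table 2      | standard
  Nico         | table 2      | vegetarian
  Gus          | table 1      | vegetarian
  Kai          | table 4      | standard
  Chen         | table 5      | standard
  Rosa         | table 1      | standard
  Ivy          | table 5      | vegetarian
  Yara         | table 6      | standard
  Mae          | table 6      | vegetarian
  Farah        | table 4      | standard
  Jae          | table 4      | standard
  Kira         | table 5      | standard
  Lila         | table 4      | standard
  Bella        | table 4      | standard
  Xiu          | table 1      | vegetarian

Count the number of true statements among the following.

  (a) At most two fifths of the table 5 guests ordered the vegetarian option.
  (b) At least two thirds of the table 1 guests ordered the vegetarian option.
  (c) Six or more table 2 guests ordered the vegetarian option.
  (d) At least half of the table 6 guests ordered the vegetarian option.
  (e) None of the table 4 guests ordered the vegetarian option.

(a) table 5: |A| = 9, |A ∩ B| = 3; needs |A ∩ B| / |A| ≤ 2/5 — true.
(b) table 1: |A| = 7, |A ∩ B| = 4; needs |A ∩ B| / |A| ≥ 2/3 — false.
(c) table 2: |A| = 8, |A ∩ B| = 5; needs |A ∩ B| ≥ 6 — false.
(d) table 6: |A| = 5, |A ∩ B| = 3; needs |A ∩ B| ≥ |A ∖ B| — true.
(e) table 4: |A| = 7, |A ∩ B| = 0; needs A ∩ B = ∅ (|A ∩ B| = 0) — true.

3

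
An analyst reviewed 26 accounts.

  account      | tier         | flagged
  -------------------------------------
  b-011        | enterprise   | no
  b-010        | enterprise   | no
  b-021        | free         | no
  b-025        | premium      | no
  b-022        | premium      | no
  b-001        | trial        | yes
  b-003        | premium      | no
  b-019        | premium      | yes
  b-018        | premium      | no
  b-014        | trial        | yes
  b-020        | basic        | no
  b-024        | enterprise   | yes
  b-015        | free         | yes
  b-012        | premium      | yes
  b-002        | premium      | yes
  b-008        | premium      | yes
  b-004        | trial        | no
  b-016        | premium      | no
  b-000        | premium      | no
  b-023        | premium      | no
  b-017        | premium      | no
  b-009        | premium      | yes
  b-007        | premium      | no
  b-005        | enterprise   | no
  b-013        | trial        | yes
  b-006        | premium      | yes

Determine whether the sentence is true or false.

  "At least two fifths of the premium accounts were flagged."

True

The determiner here denotes the relation: |A ∩ B| / |A| ≥ 2/5.
|A| = 15, |A ∩ B| = 6, |A ∖ B| = 9.
|A ∩ B|/|A| = 6/15, so the statement is true.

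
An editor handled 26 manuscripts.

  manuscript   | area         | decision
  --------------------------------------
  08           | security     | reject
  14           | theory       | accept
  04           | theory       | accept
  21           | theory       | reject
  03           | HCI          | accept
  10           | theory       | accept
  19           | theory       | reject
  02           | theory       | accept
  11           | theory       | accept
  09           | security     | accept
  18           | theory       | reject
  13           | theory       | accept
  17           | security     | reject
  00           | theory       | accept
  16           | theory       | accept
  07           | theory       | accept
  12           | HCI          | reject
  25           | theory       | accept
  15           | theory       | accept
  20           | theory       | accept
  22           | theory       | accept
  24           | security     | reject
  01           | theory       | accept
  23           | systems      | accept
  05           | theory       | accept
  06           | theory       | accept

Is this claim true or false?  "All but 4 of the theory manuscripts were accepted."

Truth condition: |A ∖ B| = 4.
|A| = 19, |A ∩ B| = 16, |A ∖ B| = 3.
|A ∖ B| = 3, so the statement is false.

False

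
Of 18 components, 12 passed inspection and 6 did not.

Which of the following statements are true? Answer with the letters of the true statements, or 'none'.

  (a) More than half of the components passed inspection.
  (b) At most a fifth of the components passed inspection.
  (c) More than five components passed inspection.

|A| = 18, |A ∩ B| = 12, |A ∖ B| = 6.
(a) |A ∩ B| > |A ∖ B|: holds.
(b) |A ∩ B| / |A| ≤ 1/5: fails.
(c) |A ∩ B| > 5: holds.

(a), (c)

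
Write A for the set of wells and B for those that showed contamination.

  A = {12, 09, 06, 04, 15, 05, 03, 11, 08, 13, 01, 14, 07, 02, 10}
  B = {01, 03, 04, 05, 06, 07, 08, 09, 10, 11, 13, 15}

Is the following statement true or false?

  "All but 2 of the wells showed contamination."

False

The determiner here denotes the relation: |A ∖ B| = 2.
|A| = 15, |A ∩ B| = 12, |A ∖ B| = 3.
|A ∖ B| = 3, so the statement is false.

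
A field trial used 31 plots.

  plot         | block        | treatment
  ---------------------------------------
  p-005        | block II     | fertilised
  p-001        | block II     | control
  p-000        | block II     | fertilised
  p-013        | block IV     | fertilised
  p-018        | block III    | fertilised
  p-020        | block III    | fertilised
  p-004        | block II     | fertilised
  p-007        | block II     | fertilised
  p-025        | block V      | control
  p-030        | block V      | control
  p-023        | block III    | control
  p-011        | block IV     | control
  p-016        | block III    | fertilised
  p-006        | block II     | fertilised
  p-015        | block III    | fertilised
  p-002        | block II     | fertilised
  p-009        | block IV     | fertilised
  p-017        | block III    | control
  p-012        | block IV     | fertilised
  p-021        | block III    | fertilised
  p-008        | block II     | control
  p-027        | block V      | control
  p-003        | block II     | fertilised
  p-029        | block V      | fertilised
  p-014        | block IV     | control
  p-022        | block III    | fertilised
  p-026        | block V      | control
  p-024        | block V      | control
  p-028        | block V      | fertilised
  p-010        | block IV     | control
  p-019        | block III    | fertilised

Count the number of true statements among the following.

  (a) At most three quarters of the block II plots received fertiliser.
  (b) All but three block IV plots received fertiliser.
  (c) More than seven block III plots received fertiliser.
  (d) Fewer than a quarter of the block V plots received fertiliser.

(a) block II: |A| = 9, |A ∩ B| = 7; needs |A ∩ B| / |A| ≤ 3/4 — false.
(b) block IV: |A| = 6, |A ∩ B| = 3; needs |A ∖ B| = 3 — true.
(c) block III: |A| = 9, |A ∩ B| = 7; needs |A ∩ B| > 7 — false.
(d) block V: |A| = 7, |A ∩ B| = 2; needs |A ∩ B| / |A| < 1/4 — false.

1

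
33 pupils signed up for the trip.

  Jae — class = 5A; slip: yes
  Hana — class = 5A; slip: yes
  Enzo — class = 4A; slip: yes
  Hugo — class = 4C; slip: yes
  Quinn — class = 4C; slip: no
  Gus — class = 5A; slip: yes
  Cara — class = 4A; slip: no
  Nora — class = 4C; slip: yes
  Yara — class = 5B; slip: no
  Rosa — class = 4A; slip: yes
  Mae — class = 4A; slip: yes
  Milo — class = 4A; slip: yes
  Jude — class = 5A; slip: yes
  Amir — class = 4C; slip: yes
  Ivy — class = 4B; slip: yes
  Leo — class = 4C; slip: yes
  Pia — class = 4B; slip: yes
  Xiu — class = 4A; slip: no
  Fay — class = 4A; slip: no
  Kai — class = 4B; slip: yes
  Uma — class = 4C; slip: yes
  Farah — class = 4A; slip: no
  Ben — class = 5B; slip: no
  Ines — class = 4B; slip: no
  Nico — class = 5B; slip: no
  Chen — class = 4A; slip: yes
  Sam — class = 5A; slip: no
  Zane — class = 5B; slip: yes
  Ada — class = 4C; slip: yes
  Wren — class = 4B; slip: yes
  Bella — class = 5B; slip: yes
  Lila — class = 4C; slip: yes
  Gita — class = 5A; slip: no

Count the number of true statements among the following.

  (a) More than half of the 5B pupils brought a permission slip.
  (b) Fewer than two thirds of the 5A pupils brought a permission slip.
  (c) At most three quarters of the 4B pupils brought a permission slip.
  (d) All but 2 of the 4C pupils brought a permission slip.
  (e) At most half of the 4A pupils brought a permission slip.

0

(a) 5B: |A| = 5, |A ∩ B| = 2; needs |A ∩ B| > |A ∖ B| — false.
(b) 5A: |A| = 6, |A ∩ B| = 4; needs |A ∩ B| / |A| < 2/3 — false.
(c) 4B: |A| = 5, |A ∩ B| = 4; needs |A ∩ B| / |A| ≤ 3/4 — false.
(d) 4C: |A| = 8, |A ∩ B| = 7; needs |A ∖ B| = 2 — false.
(e) 4A: |A| = 9, |A ∩ B| = 5; needs |A ∩ B| ≤ |A ∖ B| — false.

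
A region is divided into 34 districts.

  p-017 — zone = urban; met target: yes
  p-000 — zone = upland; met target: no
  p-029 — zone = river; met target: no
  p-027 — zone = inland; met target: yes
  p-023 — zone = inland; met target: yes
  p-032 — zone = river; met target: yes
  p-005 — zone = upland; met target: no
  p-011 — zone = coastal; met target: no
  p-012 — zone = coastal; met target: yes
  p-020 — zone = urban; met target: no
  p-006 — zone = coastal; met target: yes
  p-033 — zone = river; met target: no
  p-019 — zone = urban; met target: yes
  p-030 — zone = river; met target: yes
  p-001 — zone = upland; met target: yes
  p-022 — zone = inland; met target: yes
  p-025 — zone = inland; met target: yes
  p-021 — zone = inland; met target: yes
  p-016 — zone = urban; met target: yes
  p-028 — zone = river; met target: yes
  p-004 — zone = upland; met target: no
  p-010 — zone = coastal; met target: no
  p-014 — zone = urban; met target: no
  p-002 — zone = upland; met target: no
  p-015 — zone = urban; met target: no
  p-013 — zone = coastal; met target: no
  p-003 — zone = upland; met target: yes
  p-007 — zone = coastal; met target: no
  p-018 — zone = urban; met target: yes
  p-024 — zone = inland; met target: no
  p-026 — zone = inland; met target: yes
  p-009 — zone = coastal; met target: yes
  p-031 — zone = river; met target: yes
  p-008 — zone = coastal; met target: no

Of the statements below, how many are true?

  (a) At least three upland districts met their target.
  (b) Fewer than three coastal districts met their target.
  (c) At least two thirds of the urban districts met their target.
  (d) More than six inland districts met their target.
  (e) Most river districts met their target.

1

(a) upland: |A| = 6, |A ∩ B| = 2; needs |A ∩ B| ≥ 3 — false.
(b) coastal: |A| = 8, |A ∩ B| = 3; needs |A ∩ B| < 3 — false.
(c) urban: |A| = 7, |A ∩ B| = 4; needs |A ∩ B| / |A| ≥ 2/3 — false.
(d) inland: |A| = 7, |A ∩ B| = 6; needs |A ∩ B| > 6 — false.
(e) river: |A| = 6, |A ∩ B| = 4; needs |A ∩ B| > |A ∖ B| — true.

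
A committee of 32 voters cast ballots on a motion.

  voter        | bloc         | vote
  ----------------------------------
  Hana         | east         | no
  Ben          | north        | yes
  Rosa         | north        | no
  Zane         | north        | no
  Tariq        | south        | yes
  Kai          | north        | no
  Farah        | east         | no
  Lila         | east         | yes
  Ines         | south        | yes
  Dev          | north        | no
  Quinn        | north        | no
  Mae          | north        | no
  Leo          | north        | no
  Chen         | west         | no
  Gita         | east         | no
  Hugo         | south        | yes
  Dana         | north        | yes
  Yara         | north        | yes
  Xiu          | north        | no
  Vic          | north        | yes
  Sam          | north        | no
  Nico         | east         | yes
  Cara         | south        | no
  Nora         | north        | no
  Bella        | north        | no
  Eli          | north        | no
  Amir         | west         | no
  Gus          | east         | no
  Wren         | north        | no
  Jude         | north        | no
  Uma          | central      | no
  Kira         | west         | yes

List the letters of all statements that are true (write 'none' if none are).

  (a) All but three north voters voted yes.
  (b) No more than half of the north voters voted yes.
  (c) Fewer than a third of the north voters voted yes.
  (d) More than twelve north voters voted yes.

(b), (c)

|A| = 18, |A ∩ B| = 4, |A ∖ B| = 14.
(a) |A ∖ B| = 3: fails.
(b) |A ∩ B| ≤ |A ∖ B|: holds.
(c) |A ∩ B| / |A| < 1/3: holds.
(d) |A ∩ B| > 12: fails.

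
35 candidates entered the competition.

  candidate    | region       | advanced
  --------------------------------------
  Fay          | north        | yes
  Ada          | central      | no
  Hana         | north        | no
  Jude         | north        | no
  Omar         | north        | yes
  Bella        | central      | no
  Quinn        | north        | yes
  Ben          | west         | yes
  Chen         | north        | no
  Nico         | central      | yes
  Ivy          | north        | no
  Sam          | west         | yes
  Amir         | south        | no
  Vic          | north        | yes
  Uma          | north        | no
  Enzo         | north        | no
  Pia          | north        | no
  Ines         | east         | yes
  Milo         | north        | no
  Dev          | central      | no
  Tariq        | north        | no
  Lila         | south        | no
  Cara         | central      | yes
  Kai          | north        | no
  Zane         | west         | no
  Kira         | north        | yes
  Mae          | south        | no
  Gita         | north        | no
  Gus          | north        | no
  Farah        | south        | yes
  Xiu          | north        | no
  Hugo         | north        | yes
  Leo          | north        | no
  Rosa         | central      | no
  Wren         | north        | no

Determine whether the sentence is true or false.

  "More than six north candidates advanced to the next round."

False

The determiner here denotes the relation: |A ∩ B| > 6.
|A| = 21, |A ∩ B| = 6, |A ∖ B| = 15.
|A ∩ B| = 6, so the statement is false.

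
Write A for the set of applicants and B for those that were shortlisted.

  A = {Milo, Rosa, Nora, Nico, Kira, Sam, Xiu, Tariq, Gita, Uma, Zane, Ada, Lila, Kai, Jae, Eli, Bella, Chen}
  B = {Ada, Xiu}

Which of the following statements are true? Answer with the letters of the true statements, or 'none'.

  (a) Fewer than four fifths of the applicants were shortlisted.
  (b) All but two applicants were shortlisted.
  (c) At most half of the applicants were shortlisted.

(a), (c)

|A| = 18, |A ∩ B| = 2, |A ∖ B| = 16.
(a) |A ∩ B| / |A| < 4/5: holds.
(b) |A ∖ B| = 2: fails.
(c) |A ∩ B| ≤ |A ∖ B|: holds.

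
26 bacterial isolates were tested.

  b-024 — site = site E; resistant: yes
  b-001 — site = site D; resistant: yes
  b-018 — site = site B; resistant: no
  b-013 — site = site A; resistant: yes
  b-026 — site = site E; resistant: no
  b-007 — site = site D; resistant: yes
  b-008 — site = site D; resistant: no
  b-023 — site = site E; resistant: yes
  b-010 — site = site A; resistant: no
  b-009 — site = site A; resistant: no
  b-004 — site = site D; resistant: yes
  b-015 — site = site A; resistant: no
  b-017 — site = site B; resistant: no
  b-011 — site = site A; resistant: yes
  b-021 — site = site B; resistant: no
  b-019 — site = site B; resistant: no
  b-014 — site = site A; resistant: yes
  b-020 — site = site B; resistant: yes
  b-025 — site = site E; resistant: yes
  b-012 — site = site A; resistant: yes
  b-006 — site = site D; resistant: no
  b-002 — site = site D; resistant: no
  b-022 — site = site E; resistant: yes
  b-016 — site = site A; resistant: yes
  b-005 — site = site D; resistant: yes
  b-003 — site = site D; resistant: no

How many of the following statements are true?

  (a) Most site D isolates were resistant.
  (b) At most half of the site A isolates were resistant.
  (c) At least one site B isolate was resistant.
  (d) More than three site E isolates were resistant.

(a) site D: |A| = 8, |A ∩ B| = 4; needs |A ∩ B| > |A ∖ B| — false.
(b) site A: |A| = 8, |A ∩ B| = 5; needs |A ∩ B| ≤ |A ∖ B| — false.
(c) site B: |A| = 5, |A ∩ B| = 1; needs A ∩ B ≠ ∅ (|A ∩ B| ≥ 1) — true.
(d) site E: |A| = 5, |A ∩ B| = 4; needs |A ∩ B| > 3 — true.

2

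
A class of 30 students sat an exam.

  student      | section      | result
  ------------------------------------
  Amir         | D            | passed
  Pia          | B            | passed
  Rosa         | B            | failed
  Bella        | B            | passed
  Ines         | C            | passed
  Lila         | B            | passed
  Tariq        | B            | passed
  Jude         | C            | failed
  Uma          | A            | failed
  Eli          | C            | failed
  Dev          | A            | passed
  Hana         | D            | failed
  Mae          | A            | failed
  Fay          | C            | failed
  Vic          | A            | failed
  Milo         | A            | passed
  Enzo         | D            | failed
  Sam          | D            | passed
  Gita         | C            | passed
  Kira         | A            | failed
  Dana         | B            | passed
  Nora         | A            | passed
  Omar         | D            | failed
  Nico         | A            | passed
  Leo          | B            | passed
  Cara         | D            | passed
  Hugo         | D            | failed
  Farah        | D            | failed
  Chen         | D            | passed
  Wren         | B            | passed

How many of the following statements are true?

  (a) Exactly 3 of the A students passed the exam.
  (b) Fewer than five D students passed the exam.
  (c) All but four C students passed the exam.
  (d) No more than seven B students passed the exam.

2

(a) A: |A| = 8, |A ∩ B| = 4; needs |A ∩ B| = 3 — false.
(b) D: |A| = 9, |A ∩ B| = 4; needs |A ∩ B| < 5 — true.
(c) C: |A| = 5, |A ∩ B| = 2; needs |A ∖ B| = 4 — false.
(d) B: |A| = 8, |A ∩ B| = 7; needs |A ∩ B| ≤ 7 — true.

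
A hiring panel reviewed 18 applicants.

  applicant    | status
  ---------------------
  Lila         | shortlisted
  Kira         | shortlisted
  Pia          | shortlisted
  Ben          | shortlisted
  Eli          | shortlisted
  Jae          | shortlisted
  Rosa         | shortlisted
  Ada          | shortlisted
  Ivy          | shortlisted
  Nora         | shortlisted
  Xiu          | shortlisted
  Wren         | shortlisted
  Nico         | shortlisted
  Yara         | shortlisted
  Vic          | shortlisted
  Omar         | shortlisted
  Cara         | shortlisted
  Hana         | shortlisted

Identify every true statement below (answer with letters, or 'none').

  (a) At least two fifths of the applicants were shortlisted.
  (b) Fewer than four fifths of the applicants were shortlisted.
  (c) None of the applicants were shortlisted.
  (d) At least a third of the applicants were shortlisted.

|A| = 18, |A ∩ B| = 18, |A ∖ B| = 0.
(a) |A ∩ B| / |A| ≥ 2/5: holds.
(b) |A ∩ B| / |A| < 4/5: fails.
(c) A ∩ B = ∅ (|A ∩ B| = 0): fails.
(d) |A ∩ B| / |A| ≥ 1/3: holds.

(a), (d)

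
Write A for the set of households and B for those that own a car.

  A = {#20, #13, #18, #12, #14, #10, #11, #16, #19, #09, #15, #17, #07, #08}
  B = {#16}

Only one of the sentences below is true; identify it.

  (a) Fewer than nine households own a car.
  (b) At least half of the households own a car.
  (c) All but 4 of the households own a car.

(a)

|A| = 14, |A ∩ B| = 1, |A ∖ B| = 13.
(a) requires |A ∩ B| < 9: true.
(b) requires |A ∩ B| ≥ |A ∖ B|: false.
(c) requires |A ∖ B| = 4: false.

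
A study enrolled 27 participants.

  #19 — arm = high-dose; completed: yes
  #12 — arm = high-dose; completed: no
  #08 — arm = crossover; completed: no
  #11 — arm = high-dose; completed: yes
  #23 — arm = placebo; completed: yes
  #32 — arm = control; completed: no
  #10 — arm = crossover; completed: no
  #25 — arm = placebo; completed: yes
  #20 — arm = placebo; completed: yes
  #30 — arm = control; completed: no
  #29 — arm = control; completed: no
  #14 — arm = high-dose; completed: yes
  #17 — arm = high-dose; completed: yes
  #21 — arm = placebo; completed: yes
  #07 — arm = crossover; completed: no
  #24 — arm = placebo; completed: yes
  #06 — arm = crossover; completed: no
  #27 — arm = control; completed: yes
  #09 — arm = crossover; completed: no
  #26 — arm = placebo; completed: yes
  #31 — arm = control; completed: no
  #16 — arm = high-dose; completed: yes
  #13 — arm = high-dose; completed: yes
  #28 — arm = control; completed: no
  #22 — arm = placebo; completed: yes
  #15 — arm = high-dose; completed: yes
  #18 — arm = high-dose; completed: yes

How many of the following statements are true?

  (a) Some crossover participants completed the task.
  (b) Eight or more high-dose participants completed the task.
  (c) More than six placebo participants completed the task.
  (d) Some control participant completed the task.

3

(a) crossover: |A| = 5, |A ∩ B| = 0; needs A ∩ B ≠ ∅ (|A ∩ B| ≥ 1) — false.
(b) high-dose: |A| = 9, |A ∩ B| = 8; needs |A ∩ B| ≥ 8 — true.
(c) placebo: |A| = 7, |A ∩ B| = 7; needs |A ∩ B| > 6 — true.
(d) control: |A| = 6, |A ∩ B| = 1; needs A ∩ B ≠ ∅ (|A ∩ B| ≥ 1) — true.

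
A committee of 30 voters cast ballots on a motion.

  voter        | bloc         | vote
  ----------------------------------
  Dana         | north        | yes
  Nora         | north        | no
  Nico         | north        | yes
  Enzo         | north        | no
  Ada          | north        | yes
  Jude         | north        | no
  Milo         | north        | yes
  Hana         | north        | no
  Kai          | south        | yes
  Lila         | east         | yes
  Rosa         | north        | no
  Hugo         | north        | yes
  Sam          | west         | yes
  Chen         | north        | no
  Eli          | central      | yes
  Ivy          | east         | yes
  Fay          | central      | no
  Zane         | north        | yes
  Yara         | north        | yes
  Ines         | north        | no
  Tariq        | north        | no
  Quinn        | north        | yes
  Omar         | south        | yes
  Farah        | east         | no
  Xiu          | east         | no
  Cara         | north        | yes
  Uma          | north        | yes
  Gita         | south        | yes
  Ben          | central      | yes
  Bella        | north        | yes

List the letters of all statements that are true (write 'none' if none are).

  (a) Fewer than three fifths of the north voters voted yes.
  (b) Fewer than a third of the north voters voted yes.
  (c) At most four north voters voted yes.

|A| = 19, |A ∩ B| = 11, |A ∖ B| = 8.
(a) |A ∩ B| / |A| < 3/5: holds.
(b) |A ∩ B| / |A| < 1/3: fails.
(c) |A ∩ B| ≤ 4: fails.

(a)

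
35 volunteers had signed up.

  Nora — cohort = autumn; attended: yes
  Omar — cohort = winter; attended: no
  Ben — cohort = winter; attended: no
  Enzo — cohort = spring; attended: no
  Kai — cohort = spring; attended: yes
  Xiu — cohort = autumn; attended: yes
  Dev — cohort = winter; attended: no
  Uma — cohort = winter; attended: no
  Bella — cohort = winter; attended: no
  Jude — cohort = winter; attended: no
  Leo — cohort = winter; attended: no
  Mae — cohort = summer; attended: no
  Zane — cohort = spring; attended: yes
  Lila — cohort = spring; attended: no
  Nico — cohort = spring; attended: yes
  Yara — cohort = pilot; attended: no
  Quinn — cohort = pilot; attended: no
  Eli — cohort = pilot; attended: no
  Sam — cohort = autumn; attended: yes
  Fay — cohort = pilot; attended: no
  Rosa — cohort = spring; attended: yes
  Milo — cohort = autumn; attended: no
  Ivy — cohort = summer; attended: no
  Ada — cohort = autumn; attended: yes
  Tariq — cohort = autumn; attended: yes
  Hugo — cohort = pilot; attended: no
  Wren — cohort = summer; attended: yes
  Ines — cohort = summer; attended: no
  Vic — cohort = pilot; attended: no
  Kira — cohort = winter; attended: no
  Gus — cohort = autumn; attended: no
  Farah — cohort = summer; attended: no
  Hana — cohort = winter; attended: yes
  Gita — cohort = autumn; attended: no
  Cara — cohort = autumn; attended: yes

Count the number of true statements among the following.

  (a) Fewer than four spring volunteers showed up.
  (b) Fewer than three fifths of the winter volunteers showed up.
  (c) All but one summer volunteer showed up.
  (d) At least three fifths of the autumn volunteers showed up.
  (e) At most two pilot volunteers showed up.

(a) spring: |A| = 6, |A ∩ B| = 4; needs |A ∩ B| < 4 — false.
(b) winter: |A| = 9, |A ∩ B| = 1; needs |A ∩ B| / |A| < 3/5 — true.
(c) summer: |A| = 5, |A ∩ B| = 1; needs |A ∖ B| = 1 — false.
(d) autumn: |A| = 9, |A ∩ B| = 6; needs |A ∩ B| / |A| ≥ 3/5 — true.
(e) pilot: |A| = 6, |A ∩ B| = 0; needs |A ∩ B| ≤ 2 — true.

3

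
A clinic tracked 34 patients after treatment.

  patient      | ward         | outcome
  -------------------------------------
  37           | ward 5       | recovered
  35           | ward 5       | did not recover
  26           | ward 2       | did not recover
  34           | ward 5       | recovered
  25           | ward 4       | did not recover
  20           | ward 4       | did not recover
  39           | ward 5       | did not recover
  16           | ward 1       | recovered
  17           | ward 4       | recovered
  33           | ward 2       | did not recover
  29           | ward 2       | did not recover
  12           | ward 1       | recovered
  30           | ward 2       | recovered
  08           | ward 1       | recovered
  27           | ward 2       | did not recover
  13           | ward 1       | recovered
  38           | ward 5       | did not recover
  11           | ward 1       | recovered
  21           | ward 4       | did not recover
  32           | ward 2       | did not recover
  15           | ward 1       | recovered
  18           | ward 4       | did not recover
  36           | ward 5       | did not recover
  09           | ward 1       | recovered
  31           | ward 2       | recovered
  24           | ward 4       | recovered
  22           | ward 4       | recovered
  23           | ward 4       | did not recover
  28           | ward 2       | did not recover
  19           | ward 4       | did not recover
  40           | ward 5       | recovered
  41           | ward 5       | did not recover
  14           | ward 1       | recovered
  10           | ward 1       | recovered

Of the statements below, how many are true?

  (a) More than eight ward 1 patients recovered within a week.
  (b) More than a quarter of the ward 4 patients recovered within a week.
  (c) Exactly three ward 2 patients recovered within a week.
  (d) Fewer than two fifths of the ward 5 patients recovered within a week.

(a) ward 1: |A| = 9, |A ∩ B| = 9; needs |A ∩ B| > 8 — true.
(b) ward 4: |A| = 9, |A ∩ B| = 3; needs |A ∩ B| / |A| > 1/4 — true.
(c) ward 2: |A| = 8, |A ∩ B| = 2; needs |A ∩ B| = 3 — false.
(d) ward 5: |A| = 8, |A ∩ B| = 3; needs |A ∩ B| / |A| < 2/5 — true.

3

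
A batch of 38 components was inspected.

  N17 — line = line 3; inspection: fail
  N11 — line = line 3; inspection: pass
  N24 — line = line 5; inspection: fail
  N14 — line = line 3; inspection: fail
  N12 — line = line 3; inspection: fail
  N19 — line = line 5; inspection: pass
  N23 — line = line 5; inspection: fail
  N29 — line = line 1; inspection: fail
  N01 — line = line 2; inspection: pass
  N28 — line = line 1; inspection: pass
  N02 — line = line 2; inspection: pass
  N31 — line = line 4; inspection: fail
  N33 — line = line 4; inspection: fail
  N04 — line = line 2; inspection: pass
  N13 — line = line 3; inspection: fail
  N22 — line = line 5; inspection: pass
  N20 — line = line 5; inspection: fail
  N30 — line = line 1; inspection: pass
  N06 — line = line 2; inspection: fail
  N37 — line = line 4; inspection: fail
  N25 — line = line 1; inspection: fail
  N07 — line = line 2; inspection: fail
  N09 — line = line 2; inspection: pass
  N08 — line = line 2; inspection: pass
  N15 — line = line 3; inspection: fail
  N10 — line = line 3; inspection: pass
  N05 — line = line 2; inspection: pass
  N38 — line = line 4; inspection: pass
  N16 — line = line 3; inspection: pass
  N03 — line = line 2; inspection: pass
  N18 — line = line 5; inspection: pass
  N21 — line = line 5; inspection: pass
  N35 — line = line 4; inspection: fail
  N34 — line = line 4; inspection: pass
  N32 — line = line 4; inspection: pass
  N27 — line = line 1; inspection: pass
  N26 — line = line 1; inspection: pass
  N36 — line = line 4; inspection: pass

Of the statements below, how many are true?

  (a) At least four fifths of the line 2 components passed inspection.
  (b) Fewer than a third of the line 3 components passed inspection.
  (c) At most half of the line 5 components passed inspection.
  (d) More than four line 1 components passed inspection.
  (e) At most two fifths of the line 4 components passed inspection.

0

(a) line 2: |A| = 9, |A ∩ B| = 7; needs |A ∩ B| / |A| ≥ 4/5 — false.
(b) line 3: |A| = 8, |A ∩ B| = 3; needs |A ∩ B| / |A| < 1/3 — false.
(c) line 5: |A| = 7, |A ∩ B| = 4; needs |A ∩ B| ≤ |A ∖ B| — false.
(d) line 1: |A| = 6, |A ∩ B| = 4; needs |A ∩ B| > 4 — false.
(e) line 4: |A| = 8, |A ∩ B| = 4; needs |A ∩ B| / |A| ≤ 2/5 — false.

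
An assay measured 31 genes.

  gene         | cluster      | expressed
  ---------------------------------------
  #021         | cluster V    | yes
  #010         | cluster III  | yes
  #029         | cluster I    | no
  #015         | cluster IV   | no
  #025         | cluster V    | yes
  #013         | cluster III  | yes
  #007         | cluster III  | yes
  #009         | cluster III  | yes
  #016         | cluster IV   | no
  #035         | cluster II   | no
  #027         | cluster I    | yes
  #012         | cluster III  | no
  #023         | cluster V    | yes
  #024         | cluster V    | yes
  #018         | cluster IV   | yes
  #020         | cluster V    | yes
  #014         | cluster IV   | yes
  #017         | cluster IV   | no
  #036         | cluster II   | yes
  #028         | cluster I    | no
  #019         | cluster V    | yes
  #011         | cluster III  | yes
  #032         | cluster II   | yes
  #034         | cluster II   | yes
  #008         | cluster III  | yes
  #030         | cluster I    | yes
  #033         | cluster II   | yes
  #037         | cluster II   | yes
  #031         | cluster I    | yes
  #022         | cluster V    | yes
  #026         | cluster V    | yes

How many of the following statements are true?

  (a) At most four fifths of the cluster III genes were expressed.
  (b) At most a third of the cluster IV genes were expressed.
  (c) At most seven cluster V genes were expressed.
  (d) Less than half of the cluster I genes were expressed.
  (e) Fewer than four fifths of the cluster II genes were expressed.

(a) cluster III: |A| = 7, |A ∩ B| = 6; needs |A ∩ B| / |A| ≤ 4/5 — false.
(b) cluster IV: |A| = 5, |A ∩ B| = 2; needs |A ∩ B| / |A| ≤ 1/3 — false.
(c) cluster V: |A| = 8, |A ∩ B| = 8; needs |A ∩ B| ≤ 7 — false.
(d) cluster I: |A| = 5, |A ∩ B| = 3; needs |A ∩ B| < |A ∖ B| — false.
(e) cluster II: |A| = 6, |A ∩ B| = 5; needs |A ∩ B| / |A| < 4/5 — false.

0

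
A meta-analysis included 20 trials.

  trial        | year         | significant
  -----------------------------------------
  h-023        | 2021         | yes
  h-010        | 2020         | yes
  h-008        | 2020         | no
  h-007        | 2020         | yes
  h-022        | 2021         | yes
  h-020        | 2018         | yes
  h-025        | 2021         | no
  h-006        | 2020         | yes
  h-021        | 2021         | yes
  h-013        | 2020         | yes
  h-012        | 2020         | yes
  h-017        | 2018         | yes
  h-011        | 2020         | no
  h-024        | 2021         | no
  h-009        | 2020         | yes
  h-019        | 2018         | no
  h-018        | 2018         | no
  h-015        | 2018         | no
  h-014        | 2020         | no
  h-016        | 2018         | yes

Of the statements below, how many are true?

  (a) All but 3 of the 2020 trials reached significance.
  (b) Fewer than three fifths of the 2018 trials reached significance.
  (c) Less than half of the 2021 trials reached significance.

(a) 2020: |A| = 9, |A ∩ B| = 6; needs |A ∖ B| = 3 — true.
(b) 2018: |A| = 6, |A ∩ B| = 3; needs |A ∩ B| / |A| < 3/5 — true.
(c) 2021: |A| = 5, |A ∩ B| = 3; needs |A ∩ B| < |A ∖ B| — false.

2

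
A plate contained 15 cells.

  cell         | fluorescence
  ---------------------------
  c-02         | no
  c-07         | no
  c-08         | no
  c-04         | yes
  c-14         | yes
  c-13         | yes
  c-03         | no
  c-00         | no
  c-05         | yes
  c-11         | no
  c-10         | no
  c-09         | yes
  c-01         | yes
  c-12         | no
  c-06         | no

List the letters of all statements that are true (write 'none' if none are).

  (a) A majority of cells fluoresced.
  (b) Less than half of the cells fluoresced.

|A| = 15, |A ∩ B| = 6, |A ∖ B| = 9.
(a) |A ∩ B| > |A ∖ B|: fails.
(b) |A ∩ B| < |A ∖ B|: holds.

(b)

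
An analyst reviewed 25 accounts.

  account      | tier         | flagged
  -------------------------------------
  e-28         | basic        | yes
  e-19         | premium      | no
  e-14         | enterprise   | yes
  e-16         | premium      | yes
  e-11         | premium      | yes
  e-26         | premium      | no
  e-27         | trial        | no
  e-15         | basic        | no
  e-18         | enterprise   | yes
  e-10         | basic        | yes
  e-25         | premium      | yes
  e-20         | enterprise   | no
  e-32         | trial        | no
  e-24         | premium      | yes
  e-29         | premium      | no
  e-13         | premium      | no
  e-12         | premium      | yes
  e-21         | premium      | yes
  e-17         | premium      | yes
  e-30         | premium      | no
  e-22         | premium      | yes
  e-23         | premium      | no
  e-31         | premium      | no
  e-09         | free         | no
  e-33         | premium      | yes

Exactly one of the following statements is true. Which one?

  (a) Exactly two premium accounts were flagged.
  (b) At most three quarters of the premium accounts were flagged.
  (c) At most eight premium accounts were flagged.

|A| = 16, |A ∩ B| = 9, |A ∖ B| = 7.
(a) requires |A ∩ B| = 2: false.
(b) requires |A ∩ B| / |A| ≤ 3/4: true.
(c) requires |A ∩ B| ≤ 8: false.

(b)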